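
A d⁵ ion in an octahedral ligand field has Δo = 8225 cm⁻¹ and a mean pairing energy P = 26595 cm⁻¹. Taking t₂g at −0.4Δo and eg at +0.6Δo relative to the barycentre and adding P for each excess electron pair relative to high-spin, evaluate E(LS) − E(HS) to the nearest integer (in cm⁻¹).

36740

High-spin: t₂g³ eg², CFSE = 0.0Δo = 0 cm⁻¹.
For low-spin the configuration is t₂g⁵ eg⁰: orbital energy -2.0 × 8225 = -16450 cm⁻¹, and 2 additional pairs relative to high-spin add 53190 cm⁻¹, giving 36740 cm⁻¹.
E(LS) − E(HS) = 36740 − (0) = 36740 cm⁻¹.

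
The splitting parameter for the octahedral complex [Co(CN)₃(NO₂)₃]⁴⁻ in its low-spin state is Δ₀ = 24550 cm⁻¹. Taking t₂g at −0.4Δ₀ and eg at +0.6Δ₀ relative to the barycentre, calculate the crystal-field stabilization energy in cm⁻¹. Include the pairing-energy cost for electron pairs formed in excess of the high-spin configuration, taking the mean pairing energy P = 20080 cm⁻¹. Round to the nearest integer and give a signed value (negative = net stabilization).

-24110

Ligand charges: 3×(-1) from CN⁻ and 3×(-1) from NO₂⁻ sum to -6; with overall charge -4, Co is +2.
Co sits in group 9; removing 2 electrons leaves Co²⁺ with 9 − 2 = 7 d electrons.
The d⁷ electrons fill as t₂g⁶ eg¹.
CFSE(orbital) = 6×(-0.4Δ₀) + 1×(0.6Δ₀) = -1.8Δ₀; with Δ₀ = 24550 cm⁻¹ that is -44190 cm⁻¹.
Relative to high-spin t₂g⁵ eg² (2 paired), the low-spin configuration has 1 additional pair, contributing +1 × 20080 = +20080 cm⁻¹.
Combining: -44190 + 20080 = -24110 cm⁻¹.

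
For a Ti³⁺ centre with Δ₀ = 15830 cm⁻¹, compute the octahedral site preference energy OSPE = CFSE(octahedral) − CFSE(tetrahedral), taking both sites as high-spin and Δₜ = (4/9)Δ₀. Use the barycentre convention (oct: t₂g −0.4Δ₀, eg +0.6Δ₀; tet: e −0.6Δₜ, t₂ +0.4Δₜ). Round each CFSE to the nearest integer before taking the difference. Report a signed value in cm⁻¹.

Ti³⁺: group 4, so d-count = 4 − 3 = 1.
Octahedral high-spin t2g^1 e_g^0: CFSE = -0.4 × 15830 = -6332 cm⁻¹.
Tetrahedral e^1 t2^0 gives -0.6Δₜ = -0.6 × (4/9) × 15830 = -4221 cm⁻¹.
OSPE = CFSE(oct) − CFSE(tet) = -6332 − (-4221) = -2111 cm⁻¹.

-2111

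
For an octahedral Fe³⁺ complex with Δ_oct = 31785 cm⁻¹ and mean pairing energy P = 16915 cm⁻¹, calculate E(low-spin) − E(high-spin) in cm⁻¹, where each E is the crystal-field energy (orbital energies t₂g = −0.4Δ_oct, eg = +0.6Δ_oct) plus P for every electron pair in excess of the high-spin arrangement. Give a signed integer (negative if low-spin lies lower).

Fe is in group 8, so Fe³⁺ is d⁵ (8 − 3 = 5).
High-spin: t₂g³ eg², CFSE = 0.0Δ_oct = 0 cm⁻¹.
Low-spin t₂g⁵ eg⁰ gives -2.0Δ_oct = -63570 cm⁻¹, but forming 2 extra pairs costs 2P = 33830 cm⁻¹, so E(LS) = -63570 + 33830 = -29740 cm⁻¹.
Thus E(LS) − E(HS) = -29740 cm⁻¹.

-29740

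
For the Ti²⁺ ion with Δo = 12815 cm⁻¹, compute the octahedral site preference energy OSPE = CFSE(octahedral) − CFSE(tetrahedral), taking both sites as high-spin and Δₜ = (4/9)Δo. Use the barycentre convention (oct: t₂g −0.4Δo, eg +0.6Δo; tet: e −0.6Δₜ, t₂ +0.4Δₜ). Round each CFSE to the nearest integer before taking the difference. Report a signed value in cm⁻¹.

-3417

Group 4 minus oxidation state +2 gives a d² configuration for Ti²⁺.
Octahedral high-spin t2g^2 e_g^0: CFSE = -0.8 × 12815 = -10252 cm⁻¹.
Tetrahedral: e^2 t2^0, CFSE = 2(−0.6) + 0(+0.4) = -1.2Δₜ = -1.2 × (4/9) × 12815 = -6835 cm⁻¹.
OSPE = CFSE(oct) − CFSE(tet) = -10252 − (-6835) = -3417 cm⁻¹.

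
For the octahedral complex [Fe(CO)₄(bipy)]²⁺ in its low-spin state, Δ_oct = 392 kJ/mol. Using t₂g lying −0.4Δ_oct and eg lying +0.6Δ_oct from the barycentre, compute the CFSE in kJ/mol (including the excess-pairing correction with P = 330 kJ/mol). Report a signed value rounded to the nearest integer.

Ligand charges: 4×(+0) from CO and 1×(+0) from bipy sum to +0; with overall charge +2, Fe is +2.
Fe sits in group 8; removing 2 electrons leaves Fe²⁺ with 8 − 2 = 6 d electrons.
Electron filling gives t₂g⁶ eg⁰.
The orbital stabilization is -2.4Δ_oct = -2.4 × 392 = -941 kJ/mol.
Relative to high-spin t₂g⁴ eg² (1 paired), the low-spin configuration has 2 additional pairs, contributing +2 × 330 = +660 kJ/mol.
Combining: -941 + 660 = -281 kJ/mol.

-281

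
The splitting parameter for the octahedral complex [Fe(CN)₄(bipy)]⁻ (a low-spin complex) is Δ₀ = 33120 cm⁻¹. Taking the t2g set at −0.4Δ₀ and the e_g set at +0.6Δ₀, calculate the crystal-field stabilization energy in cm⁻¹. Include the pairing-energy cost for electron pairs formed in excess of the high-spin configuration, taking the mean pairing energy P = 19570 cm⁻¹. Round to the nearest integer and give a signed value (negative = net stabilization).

-27100

Ligand charges: 4×(-1) from CN⁻ and 1×(+0) from bipy sum to -4; with overall charge -1, Fe is +3.
Fe sits in group 8; removing 3 electrons leaves Fe³⁺ with 8 − 3 = 5 d electrons.
The d⁵ electrons fill as t2g^5 e_g^0.
CFSE(orbital) = 5×(-0.4Δ₀) + 0×(0.6Δ₀) = -2.0Δ₀; with Δ₀ = 33120 cm⁻¹ that is -66240 cm⁻¹.
Relative to high-spin t2g^3 e_g^2 (0 paired), the low-spin configuration has 2 additional pairs, contributing +2 × 19570 = +39140 cm⁻¹.
Overall CFSE = -66240 + 39140 = -27100 cm⁻¹.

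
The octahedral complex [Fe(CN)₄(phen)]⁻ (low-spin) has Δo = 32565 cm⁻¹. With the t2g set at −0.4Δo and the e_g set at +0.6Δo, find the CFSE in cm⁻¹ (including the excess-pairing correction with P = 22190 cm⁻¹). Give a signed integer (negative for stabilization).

-20750

Ligand charges: 4×(-1) from CN⁻ and 1×(+0) from phen sum to -4; with overall charge -1, Fe is +3.
Fe sits in group 8; removing 3 electrons leaves Fe³⁺ with 8 − 3 = 5 d electrons.
Electron filling gives t2g^5 e_g^0.
Orbital CFSE = 5(-0.4) + 0(0.6) = -2.0Δo = -2.0 × 32565 = -65130 cm⁻¹.
Pairing penalty: 2 pairs vs 0 in the high-spin reference → 2 extra × P = 44380 cm⁻¹.
Combining: -65130 + 44380 = -20750 cm⁻¹.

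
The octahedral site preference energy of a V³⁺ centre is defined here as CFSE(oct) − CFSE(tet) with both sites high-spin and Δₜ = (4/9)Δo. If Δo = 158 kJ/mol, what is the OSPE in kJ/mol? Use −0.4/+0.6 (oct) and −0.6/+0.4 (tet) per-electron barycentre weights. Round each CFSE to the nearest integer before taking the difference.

-42

Group 5 minus oxidation state +3 gives a d² configuration for V³⁺.
Octahedral (high-spin): t2g^2 e_g^0, CFSE = 2(−0.4) + 0(+0.6) = -0.8Δo = -0.8 × 158 = -126 kJ/mol.
Tetrahedral e^2 t2^0 gives -1.2Δₜ = -1.2 × (4/9) × 158 = -84 kJ/mol.
OSPE = CFSE(oct) − CFSE(tet) = -126 − (-84) = -42 kJ/mol.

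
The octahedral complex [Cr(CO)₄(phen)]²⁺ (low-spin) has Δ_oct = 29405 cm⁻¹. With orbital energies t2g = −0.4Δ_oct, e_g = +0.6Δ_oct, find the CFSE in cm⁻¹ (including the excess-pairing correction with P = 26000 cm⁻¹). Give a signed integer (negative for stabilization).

Ligand charges: 4×(+0) from CO and 1×(+0) from phen sum to +0; with overall charge +2, Cr is +2.
Cr²⁺: group 6, so d-count = 6 − 2 = 4.
Configuration: t2g^4 e_g^0.
The orbital stabilization is -1.6Δ_oct = -1.6 × 29405 = -47048 cm⁻¹.
High-spin d⁴ would be t2g^3 e_g^1 with 0 pairs; low-spin has 1, so 1 excess pair costs +1P = +26000 cm⁻¹.
Combining: -47048 + 26000 = -21048 cm⁻¹.

-21048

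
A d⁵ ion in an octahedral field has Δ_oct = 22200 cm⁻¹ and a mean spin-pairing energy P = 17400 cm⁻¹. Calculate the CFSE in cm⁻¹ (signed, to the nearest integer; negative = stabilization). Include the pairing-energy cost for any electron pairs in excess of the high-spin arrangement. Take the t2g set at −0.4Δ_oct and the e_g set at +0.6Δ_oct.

-9600

With Δ_oct > P the complex is low-spin.
That gives t2g^5 e_g^0.
Orbital CFSE = -2.0Δ_oct = -2.0 × 22200 = -44400 cm⁻¹.
Excess pairs vs high-spin: 2 − 0 = 2; pairing cost = +34800 cm⁻¹.
Net CFSE = -44400 + 34800 = -9600 cm⁻¹.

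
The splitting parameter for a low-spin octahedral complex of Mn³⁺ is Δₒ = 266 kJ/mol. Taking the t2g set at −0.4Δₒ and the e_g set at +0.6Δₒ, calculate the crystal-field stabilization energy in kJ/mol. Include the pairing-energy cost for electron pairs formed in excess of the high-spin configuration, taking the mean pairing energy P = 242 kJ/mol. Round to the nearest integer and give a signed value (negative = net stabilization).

Mn³⁺: group 7, so d-count = 7 − 3 = 4.
The d⁴ electrons fill as t2g^4 e_g^0.
The orbital stabilization is -1.6Δₒ = -1.6 × 266 = -426 kJ/mol.
Relative to high-spin t2g^3 e_g^1 (0 paired), the low-spin configuration has 1 additional pair, contributing +1 × 242 = +242 kJ/mol.
Combining: -426 + 242 = -184 kJ/mol.

-184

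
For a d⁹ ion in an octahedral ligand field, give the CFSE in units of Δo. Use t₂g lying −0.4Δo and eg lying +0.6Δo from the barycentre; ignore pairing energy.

-0.6 Δo

For octahedral d⁹ the high- and low-spin configurations coincide.
Configuration: t₂g⁶ eg³.
CFSE = 6(-0.4Δo) + 3(0.6Δo) = -2.4Δo + 1.8Δo = -0.6Δo.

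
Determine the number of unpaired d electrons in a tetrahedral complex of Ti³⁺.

1

Ti is in group 4, so Ti³⁺ is d¹ (4 − 3 = 1).
With tetrahedral geometry the complex is necessarily high-spin.
Configuration: e¹ t₂⁰, giving 1 unpaired electron.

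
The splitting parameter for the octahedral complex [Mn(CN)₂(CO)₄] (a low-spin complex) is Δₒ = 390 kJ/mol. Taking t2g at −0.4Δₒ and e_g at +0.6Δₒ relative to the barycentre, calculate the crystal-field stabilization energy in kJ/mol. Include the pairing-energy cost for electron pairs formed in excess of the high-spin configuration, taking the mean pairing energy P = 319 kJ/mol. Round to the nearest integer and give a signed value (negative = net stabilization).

Ligand charges: 2×(-1) from CN⁻ and 4×(+0) from CO sum to -2; with overall charge +0, Mn is +2.
Mn sits in group 7; removing 2 electrons leaves Mn²⁺ with 7 − 2 = 5 d electrons.
The d⁵ electrons fill as t2g^5 e_g^0.
The orbital stabilization is -2.0Δₒ = -2.0 × 390 = -780 kJ/mol.
Pairing penalty: 2 pairs vs 0 in the high-spin reference → 2 extra × P = 638 kJ/mol.
Net CFSE = -780 + 638 = -142 kJ/mol.

-142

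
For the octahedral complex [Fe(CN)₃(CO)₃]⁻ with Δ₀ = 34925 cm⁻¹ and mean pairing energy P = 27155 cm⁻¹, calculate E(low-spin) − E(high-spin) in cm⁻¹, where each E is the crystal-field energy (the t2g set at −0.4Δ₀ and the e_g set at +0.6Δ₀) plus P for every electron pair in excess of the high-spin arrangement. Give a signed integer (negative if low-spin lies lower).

Ligand charges: 3×(-1) from CN⁻ and 3×(+0) from CO sum to -3; with overall charge -1, Fe is +2.
Group 8 minus oxidation state +2 gives a d⁶ configuration for Fe²⁺.
High-spin: t2g^4 e_g^2, CFSE = -0.4Δ₀ = -13970 cm⁻¹.
Low-spin: t2g^6 e_g^0, orbital CFSE = -2.4Δ₀ = -83820 cm⁻¹; plus 2 excess pairs × P = +54310 cm⁻¹; total -29510 cm⁻¹.
The difference is -29510 − (-13970) = -15540 cm⁻¹, so low-spin lies lower.

-15540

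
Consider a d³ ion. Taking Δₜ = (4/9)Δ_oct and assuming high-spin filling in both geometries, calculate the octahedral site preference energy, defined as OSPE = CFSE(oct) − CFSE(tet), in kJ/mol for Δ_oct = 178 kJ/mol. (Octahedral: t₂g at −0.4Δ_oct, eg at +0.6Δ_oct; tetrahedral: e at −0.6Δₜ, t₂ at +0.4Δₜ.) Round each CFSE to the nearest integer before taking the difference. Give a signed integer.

-151

In an octahedral site d³ (HS) is t₂g³ eg⁰, giving CFSE(oct) = -1.2Δ_oct = -214 kJ/mol.
Tetrahedral: e² t₂¹, CFSE = 2(−0.6) + 1(+0.4) = -0.8Δₜ = -0.8 × (4/9) × 178 = -63 kJ/mol.
OSPE = -214 − (-63) = -151 kJ/mol.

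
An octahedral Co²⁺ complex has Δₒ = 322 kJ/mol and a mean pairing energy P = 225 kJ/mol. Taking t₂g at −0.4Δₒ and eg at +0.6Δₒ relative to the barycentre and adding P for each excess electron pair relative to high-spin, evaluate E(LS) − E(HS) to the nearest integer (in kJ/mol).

Co sits in group 9; removing 2 electrons leaves Co²⁺ with 9 − 2 = 7 d electrons.
High-spin d⁷ fills as t₂g⁵ eg² with CFSE 5(−0.4) + 2(+0.6) = -0.8Δₒ = -258 kJ/mol.
Low-spin t₂g⁶ eg¹ gives -1.8Δₒ = -580 kJ/mol, but forming 1 extra pair costs 1P = 225 kJ/mol, so E(LS) = -580 + 225 = -355 kJ/mol.
Thus E(LS) − E(HS) = -97 kJ/mol.

-97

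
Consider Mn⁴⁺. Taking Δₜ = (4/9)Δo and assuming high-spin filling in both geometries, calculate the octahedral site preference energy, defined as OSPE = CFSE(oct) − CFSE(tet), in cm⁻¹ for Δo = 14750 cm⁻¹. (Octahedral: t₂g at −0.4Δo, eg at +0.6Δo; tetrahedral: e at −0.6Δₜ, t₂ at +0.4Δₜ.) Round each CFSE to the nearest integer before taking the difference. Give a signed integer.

-12456

Mn sits in group 7; removing 4 electrons leaves Mn⁴⁺ with 7 − 4 = 3 d electrons.
In an octahedral site d³ (HS) is t₂g³ eg⁰, giving CFSE(oct) = -1.2Δo = -17700 cm⁻¹.
In a tetrahedral site the filling is e² t₂¹: CFSE(tet) = -0.8Δₜ = -0.8 × (4/9)(14750) = -5244 cm⁻¹.
OSPE = -17700 − (-5244) = -12456 cm⁻¹.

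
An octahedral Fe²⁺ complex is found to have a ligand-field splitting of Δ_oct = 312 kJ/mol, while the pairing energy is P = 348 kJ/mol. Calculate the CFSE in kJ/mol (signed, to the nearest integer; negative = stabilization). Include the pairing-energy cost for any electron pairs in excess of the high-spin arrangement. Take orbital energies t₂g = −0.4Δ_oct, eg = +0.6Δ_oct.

Fe sits in group 8; removing 2 electrons leaves Fe²⁺ with 8 − 2 = 6 d electrons.
With Δ_oct < P the complex is high-spin.
That gives t₂g⁴ eg².
Orbital CFSE = -0.4Δ_oct = -0.4 × 312 = -125 kJ/mol.
High-spin has no excess pairs, so no pairing correction applies.

-125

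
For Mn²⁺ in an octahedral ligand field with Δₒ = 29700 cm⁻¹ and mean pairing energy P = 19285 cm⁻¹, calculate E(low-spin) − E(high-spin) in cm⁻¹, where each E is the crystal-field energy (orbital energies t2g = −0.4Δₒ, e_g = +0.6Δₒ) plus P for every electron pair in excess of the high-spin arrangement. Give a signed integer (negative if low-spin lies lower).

-20830

Mn²⁺: group 7, so d-count = 7 − 2 = 5.
High-spin d⁵ fills as t2g^3 e_g^2 with CFSE 3(−0.4) + 2(+0.6) = 0.0Δₒ = 0 cm⁻¹.
For low-spin the configuration is t2g^5 e_g^0: orbital energy -2.0 × 29700 = -59400 cm⁻¹, and 2 additional pairs relative to high-spin add 38570 cm⁻¹, giving -20830 cm⁻¹.
Thus E(LS) − E(HS) = -20830 cm⁻¹.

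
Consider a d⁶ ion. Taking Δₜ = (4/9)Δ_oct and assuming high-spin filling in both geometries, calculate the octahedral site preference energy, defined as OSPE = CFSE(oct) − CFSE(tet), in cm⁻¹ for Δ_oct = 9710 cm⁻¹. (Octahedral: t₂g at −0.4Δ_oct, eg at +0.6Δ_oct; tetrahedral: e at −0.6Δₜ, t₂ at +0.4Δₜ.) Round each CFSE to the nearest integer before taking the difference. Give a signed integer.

In an octahedral site d⁶ (HS) is t2g^4 e_g^2, giving CFSE(oct) = -0.4Δ_oct = -3884 cm⁻¹.
Tetrahedral e^3 t2^3 gives -0.6Δₜ = -0.6 × (4/9) × 9710 = -2589 cm⁻¹.
OSPE = CFSE(oct) − CFSE(tet) = -3884 − (-2589) = -1295 cm⁻¹.

-1295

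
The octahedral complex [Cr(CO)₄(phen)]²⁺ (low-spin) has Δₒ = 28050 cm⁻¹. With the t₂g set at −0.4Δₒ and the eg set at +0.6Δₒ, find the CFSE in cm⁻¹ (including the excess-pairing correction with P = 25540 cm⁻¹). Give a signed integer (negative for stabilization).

Ligand charges: 4×(+0) from CO and 1×(+0) from phen sum to +0; with overall charge +2, Cr is +2.
Group 6 minus oxidation state +2 gives a d⁴ configuration for Cr²⁺.
Electron filling gives t₂g⁴ eg⁰.
Orbital CFSE = 4(-0.4) + 0(0.6) = -1.6Δₒ = -1.6 × 28050 = -44880 cm⁻¹.
High-spin d⁴ would be t₂g³ eg¹ with 0 pairs; low-spin has 1, so 1 excess pair costs +1P = +25540 cm⁻¹.
Net CFSE = -44880 + 25540 = -19340 cm⁻¹.

-19340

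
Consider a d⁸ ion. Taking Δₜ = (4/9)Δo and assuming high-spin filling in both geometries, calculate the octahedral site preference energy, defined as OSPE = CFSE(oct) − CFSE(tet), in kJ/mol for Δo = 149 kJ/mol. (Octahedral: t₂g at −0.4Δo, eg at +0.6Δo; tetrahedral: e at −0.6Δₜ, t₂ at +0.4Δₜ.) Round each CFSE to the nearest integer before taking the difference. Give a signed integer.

-126

Octahedral (high-spin): t2g^6 e_g^2, CFSE = 6(−0.4) + 2(+0.6) = -1.2Δo = -1.2 × 149 = -179 kJ/mol.
Tetrahedral e^4 t2^4 gives -0.8Δₜ = -0.8 × (4/9) × 149 = -53 kJ/mol.
OSPE = CFSE(oct) − CFSE(tet) = -179 − (-53) = -126 kJ/mol.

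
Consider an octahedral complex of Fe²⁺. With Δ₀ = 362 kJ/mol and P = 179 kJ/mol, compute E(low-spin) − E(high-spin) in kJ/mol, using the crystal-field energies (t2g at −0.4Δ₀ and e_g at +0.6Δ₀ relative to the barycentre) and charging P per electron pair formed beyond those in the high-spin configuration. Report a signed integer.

Fe²⁺: group 8, so d-count = 8 − 2 = 6.
High-spin: t2g^4 e_g^2, CFSE = -0.4Δ₀ = -145 kJ/mol.
Low-spin: t2g^6 e_g^0, orbital CFSE = -2.4Δ₀ = -869 kJ/mol; plus 2 excess pairs × P = +358 kJ/mol; total -511 kJ/mol.
E(LS) − E(HS) = -511 − (-145) = -366 kJ/mol.

-366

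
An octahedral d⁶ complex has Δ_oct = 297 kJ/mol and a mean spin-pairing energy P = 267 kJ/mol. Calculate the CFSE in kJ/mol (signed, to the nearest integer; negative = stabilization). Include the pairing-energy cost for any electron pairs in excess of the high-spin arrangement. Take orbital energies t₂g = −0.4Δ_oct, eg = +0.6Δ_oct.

-179

With Δ_oct > P the complex is low-spin.
Filling d⁶ accordingly: t₂g⁶ eg⁰.
Orbital CFSE = -2.4Δ_oct = -2.4 × 297 = -713 kJ/mol.
Excess pairs vs high-spin: 3 − 1 = 2; pairing cost = +534 kJ/mol.
Net CFSE = -713 + 534 = -179 kJ/mol.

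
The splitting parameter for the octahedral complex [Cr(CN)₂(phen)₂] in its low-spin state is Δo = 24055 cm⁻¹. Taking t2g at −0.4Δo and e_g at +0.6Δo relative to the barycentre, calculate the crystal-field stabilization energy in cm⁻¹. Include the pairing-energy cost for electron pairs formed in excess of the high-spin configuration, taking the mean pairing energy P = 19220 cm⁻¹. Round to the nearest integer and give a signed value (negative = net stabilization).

-19268

Ligand charges: 2×(-1) from CN⁻ and 2×(+0) from phen sum to -2; with overall charge +0, Cr is +2.
Group 6 minus oxidation state +2 gives a d⁴ configuration for Cr²⁺.
Configuration: t2g^4 e_g^0.
CFSE(orbital) = 4×(-0.4Δo) + 0×(0.6Δo) = -1.6Δo; with Δo = 24055 cm⁻¹ that is -38488 cm⁻¹.
Relative to high-spin t2g^3 e_g^1 (0 paired), the low-spin configuration has 1 additional pair, contributing +1 × 19220 = +19220 cm⁻¹.
Combining: -38488 + 19220 = -19268 cm⁻¹.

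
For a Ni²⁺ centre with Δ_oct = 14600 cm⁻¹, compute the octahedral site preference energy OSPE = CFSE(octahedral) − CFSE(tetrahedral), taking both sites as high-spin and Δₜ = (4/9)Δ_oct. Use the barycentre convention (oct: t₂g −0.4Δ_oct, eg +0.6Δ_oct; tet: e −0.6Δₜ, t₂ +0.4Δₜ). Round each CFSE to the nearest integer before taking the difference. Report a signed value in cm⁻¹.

Ni²⁺: group 10, so d-count = 10 − 2 = 8.
Octahedral high-spin t2g^6 e_g^2: CFSE = -1.2 × 14600 = -17520 cm⁻¹.
Tetrahedral e^4 t2^4 gives -0.8Δₜ = -0.8 × (4/9) × 14600 = -5191 cm⁻¹.
OSPE = -17520 − (-5191) = -12329 cm⁻¹.

-12329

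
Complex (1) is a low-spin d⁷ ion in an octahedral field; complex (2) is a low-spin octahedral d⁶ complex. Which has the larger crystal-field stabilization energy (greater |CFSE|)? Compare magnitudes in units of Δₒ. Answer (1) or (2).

(2)

(1): t2g^6 e_g^1, CFSE = -1.8Δₒ.
(2): t₂g⁶ eg⁰, CFSE = -2.4Δₒ.
So (2) has the larger |CFSE|.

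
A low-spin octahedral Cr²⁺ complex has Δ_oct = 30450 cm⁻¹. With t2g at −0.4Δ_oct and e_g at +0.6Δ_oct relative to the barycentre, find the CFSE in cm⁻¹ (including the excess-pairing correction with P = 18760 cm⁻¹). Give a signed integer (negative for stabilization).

Cr is in group 6, so Cr²⁺ is d⁴ (6 − 2 = 4).
Configuration: t2g^4 e_g^0.
CFSE(orbital) = 4×(-0.4Δ_oct) + 0×(0.6Δ_oct) = -1.6Δ_oct; with Δ_oct = 30450 cm⁻¹ that is -48720 cm⁻¹.
Relative to high-spin t2g^3 e_g^1 (0 paired), the low-spin configuration has 1 additional pair, contributing +1 × 18760 = +18760 cm⁻¹.
Net CFSE = -48720 + 18760 = -29960 cm⁻¹.

-29960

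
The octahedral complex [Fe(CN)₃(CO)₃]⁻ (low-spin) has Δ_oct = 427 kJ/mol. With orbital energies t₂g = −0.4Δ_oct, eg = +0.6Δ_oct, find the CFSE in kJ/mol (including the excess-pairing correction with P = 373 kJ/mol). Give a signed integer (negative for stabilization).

-279

Ligand charges: 3×(-1) from CN⁻ and 3×(+0) from CO sum to -3; with overall charge -1, Fe is +2.
Fe is in group 8, so Fe²⁺ is d⁶ (8 − 2 = 6).
The d⁶ electrons fill as t₂g⁶ eg⁰.
The orbital stabilization is -2.4Δ_oct = -2.4 × 427 = -1025 kJ/mol.
Pairing penalty: 3 pairs vs 1 in the high-spin reference → 2 extra × P = 746 kJ/mol.
Net CFSE = -1025 + 746 = -279 kJ/mol.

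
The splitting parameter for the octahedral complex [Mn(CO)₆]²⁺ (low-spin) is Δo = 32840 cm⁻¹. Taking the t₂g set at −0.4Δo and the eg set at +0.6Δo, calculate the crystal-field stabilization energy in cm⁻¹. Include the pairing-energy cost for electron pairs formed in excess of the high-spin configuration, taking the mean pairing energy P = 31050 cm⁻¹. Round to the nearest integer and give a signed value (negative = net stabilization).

CO is neutral, so the +2 overall charge sits on Mn: oxidation state +2.
Group 7 minus oxidation state +2 gives a d⁵ configuration for Mn²⁺.
Electron filling gives t₂g⁵ eg⁰.
CFSE(orbital) = 5×(-0.4Δo) + 0×(0.6Δo) = -2.0Δo; with Δo = 32840 cm⁻¹ that is -65680 cm⁻¹.
Pairing penalty: 2 pairs vs 0 in the high-spin reference → 2 extra × P = 62100 cm⁻¹.
Net CFSE = -65680 + 62100 = -3580 cm⁻¹.

-3580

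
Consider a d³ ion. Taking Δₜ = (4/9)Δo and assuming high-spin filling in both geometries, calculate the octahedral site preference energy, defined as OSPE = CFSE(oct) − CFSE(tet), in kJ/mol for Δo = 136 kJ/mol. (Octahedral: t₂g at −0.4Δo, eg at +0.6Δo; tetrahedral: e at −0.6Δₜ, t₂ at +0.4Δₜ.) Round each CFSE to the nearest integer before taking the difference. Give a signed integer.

-115

In an octahedral site d³ (HS) is t2g^3 e_g^0, giving CFSE(oct) = -1.2Δo = -163 kJ/mol.
Tetrahedral: e^2 t2^1, CFSE = 2(−0.6) + 1(+0.4) = -0.8Δₜ = -0.8 × (4/9) × 136 = -48 kJ/mol.
OSPE = -163 − (-48) = -115 kJ/mol.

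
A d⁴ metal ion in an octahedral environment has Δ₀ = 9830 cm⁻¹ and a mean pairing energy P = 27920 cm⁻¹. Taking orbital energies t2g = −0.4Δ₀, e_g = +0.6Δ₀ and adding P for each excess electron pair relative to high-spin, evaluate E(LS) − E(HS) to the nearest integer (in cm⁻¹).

18090

High-spin: t2g^3 e_g^1, CFSE = -0.6Δ₀ = -5898 cm⁻¹.
Low-spin t2g^4 e_g^0 gives -1.6Δ₀ = -15728 cm⁻¹, but forming 1 extra pair costs 1P = 27920 cm⁻¹, so E(LS) = -15728 + 27920 = 12192 cm⁻¹.
Thus E(LS) − E(HS) = 18090 cm⁻¹.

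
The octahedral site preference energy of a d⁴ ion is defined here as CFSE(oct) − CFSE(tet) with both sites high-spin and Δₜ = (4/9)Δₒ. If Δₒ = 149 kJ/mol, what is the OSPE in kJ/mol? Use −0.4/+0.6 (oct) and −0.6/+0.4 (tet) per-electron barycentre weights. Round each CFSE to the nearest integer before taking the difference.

Octahedral high-spin t₂g³ eg¹: CFSE = -0.6 × 149 = -89 kJ/mol.
Tetrahedral: e² t₂², CFSE = 2(−0.6) + 2(+0.4) = -0.4Δₜ = -0.4 × (4/9) × 149 = -26 kJ/mol.
Subtracting, OSPE = -89 − (-26) = -63 kJ/mol.

-63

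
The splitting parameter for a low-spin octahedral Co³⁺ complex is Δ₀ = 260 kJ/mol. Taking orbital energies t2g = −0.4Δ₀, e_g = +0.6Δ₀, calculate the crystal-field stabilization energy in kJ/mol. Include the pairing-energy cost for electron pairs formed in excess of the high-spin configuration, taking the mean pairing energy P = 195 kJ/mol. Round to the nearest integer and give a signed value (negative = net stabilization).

Co³⁺: group 9, so d-count = 9 − 3 = 6.
Electron filling gives t2g^6 e_g^0.
The orbital stabilization is -2.4Δ₀ = -2.4 × 260 = -624 kJ/mol.
Pairing penalty: 3 pairs vs 1 in the high-spin reference → 2 extra × P = 390 kJ/mol.
Combining: -624 + 390 = -234 kJ/mol.

-234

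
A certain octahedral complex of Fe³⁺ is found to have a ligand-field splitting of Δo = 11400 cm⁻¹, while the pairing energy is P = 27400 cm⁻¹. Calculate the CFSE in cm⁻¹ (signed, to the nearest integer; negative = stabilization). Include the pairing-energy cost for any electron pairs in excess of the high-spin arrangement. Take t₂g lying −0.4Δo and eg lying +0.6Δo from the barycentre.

Fe is in group 8, so Fe³⁺ is d⁵ (8 − 3 = 5).
With Δo < P the complex is high-spin.
Configuration: t₂g³ eg².
Orbital CFSE = 0.0Δo = 0.0 × 11400 = 0 cm⁻¹.
High-spin has no excess pairs, so no pairing correction applies.

0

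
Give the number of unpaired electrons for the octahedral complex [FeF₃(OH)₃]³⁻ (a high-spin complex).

Ligand charges: 3×(-1) from F⁻ and 3×(-1) from OH⁻ sum to -6; with overall charge -3, Fe is +3.
Group 8 minus oxidation state +3 gives a d⁵ configuration for Fe³⁺.
Configuration: t2g^3 e_g^2, giving 5 unpaired electrons.

5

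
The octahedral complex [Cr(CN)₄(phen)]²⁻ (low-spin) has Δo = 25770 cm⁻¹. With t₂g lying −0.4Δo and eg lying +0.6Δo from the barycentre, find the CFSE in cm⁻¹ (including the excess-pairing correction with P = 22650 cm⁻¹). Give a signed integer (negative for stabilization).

Ligand charges: 4×(-1) from CN⁻ and 1×(+0) from phen sum to -4; with overall charge -2, Cr is +2.
Cr sits in group 6; removing 2 electrons leaves Cr²⁺ with 6 − 2 = 4 d electrons.
Electron filling gives t₂g⁴ eg⁰.
Orbital CFSE = 4(-0.4) + 0(0.6) = -1.6Δo = -1.6 × 25770 = -41232 cm⁻¹.
High-spin d⁴ would be t₂g³ eg¹ with 0 pairs; low-spin has 1, so 1 excess pair costs +1P = +22650 cm⁻¹.
Net CFSE = -41232 + 22650 = -18582 cm⁻¹.

-18582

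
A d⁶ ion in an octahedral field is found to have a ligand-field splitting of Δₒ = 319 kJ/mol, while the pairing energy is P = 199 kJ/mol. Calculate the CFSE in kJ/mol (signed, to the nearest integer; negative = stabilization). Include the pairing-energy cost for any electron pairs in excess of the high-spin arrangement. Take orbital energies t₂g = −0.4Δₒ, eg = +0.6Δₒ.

-368

Since Δₒ = 319 kJ/mol > P = 199 kJ/mol, the complex adopts the low-spin configuration.
Filling d⁶ accordingly: t₂g⁶ eg⁰.
Orbital CFSE = -2.4Δₒ = -2.4 × 319 = -766 kJ/mol.
Excess pairs vs high-spin: 3 − 1 = 2; pairing cost = +398 kJ/mol.
Net CFSE = -766 + 398 = -368 kJ/mol.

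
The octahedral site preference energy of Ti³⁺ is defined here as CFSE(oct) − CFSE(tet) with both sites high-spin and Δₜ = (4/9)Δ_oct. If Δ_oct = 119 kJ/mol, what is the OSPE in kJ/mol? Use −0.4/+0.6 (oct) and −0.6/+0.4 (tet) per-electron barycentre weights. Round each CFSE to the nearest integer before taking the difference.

-16

Ti is in group 4, so Ti³⁺ is d¹ (4 − 3 = 1).
Octahedral high-spin t₂g¹ eg⁰: CFSE = -0.4 × 119 = -48 kJ/mol.
In a tetrahedral site the filling is e¹ t₂⁰: CFSE(tet) = -0.6Δₜ = -0.6 × (4/9)(119) = -32 kJ/mol.
Subtracting, OSPE = -48 − (-32) = -16 kJ/mol.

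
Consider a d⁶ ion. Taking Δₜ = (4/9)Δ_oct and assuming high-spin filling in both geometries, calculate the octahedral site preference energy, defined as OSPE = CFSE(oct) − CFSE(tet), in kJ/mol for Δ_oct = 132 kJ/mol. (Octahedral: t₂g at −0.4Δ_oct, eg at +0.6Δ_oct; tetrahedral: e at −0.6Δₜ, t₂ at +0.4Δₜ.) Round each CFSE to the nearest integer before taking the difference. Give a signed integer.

In an octahedral site d⁶ (HS) is t2g^4 e_g^2, giving CFSE(oct) = -0.4Δ_oct = -53 kJ/mol.
Tetrahedral e^3 t2^3 gives -0.6Δₜ = -0.6 × (4/9) × 132 = -35 kJ/mol.
OSPE = CFSE(oct) − CFSE(tet) = -53 − (-35) = -18 kJ/mol.

-18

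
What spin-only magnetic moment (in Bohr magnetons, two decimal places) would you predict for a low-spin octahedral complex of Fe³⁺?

Fe is in group 8, so Fe³⁺ is d⁵ (8 − 3 = 5).
Configuration: t₂g⁵ eg⁰ → 1 unpaired electron.
μ(spin-only) = √[1(1+2)] = √3 ≈ 1.73 Bohr magnetons.

1.73 Bohr magnetons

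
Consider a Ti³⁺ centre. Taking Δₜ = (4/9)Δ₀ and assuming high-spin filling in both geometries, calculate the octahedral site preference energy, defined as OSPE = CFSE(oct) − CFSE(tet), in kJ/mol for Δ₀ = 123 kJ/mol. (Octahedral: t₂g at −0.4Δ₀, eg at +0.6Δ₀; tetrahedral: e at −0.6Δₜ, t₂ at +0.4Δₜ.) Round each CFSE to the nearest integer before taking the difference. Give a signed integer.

-16

Ti sits in group 4; removing 3 electrons leaves Ti³⁺ with 4 − 3 = 1 d electrons.
Octahedral high-spin t2g^1 e_g^0: CFSE = -0.4 × 123 = -49 kJ/mol.
Tetrahedral: e^1 t2^0, CFSE = 1(−0.6) + 0(+0.4) = -0.6Δₜ = -0.6 × (4/9) × 123 = -33 kJ/mol.
OSPE = -49 − (-33) = -16 kJ/mol.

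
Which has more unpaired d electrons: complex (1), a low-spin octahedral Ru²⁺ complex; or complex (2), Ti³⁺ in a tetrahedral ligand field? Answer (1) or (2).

(1): Group 8 minus oxidation state +2 gives a d⁶ configuration for Ru²⁺; t₂g⁶ eg⁰ → 0 unpaired.
(2): Ti³⁺: group 4, so d-count = 4 − 3 = 1; Tetrahedral fields are weak (Δₜ ≈ 4/9 Δₒ), so electrons fill high-spin; e^1 t2^0 → 1 unpaired.
So (2) has more unpaired electrons.

(2)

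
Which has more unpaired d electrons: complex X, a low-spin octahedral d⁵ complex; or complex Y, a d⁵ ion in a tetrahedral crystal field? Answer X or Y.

Y

X: t2g^5 e_g^0 → 1 unpaired.
Y: Tetrahedral splitting is small, so the complex is high-spin; e^2 t2^3 → 5 unpaired.
So Y has more unpaired electrons.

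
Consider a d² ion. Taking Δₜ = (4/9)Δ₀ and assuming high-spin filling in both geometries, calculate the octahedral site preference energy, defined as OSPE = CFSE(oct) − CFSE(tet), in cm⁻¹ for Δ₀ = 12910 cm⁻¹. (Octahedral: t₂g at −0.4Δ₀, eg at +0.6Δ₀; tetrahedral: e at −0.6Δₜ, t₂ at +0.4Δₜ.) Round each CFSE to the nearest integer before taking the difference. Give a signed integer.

-3443

In an octahedral site d² (HS) is t₂g² eg⁰, giving CFSE(oct) = -0.8Δ₀ = -10328 cm⁻¹.
Tetrahedral: e² t₂⁰, CFSE = 2(−0.6) + 0(+0.4) = -1.2Δₜ = -1.2 × (4/9) × 12910 = -6885 cm⁻¹.
OSPE = CFSE(oct) − CFSE(tet) = -10328 − (-6885) = -3443 cm⁻¹.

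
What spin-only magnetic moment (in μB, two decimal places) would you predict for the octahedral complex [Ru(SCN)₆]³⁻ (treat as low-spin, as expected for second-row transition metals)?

1.73 μB

Each SCN⁻ contributes -1; 6 × (-1) = -6. With overall charge -3, Ru is in the +3 oxidation state.
Ru is in group 8, so Ru³⁺ is d⁵ (8 − 3 = 5).
Configuration: t₂g⁵ eg⁰ → 1 unpaired electron.
μ(spin-only) = √[1(1+2)] = √3 ≈ 1.73 μB.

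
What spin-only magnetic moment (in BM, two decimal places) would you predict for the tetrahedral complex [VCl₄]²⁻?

Each Cl⁻ contributes -1; 4 × (-1) = -4. With overall charge -2, V is in the +2 oxidation state.
V sits in group 5; removing 2 electrons leaves V²⁺ with 5 − 2 = 3 d electrons.
With tetrahedral geometry the complex is necessarily high-spin.
Configuration: e² t₂¹ → 3 unpaired electrons.
μ(spin-only) = √[3(3+2)] = √15 ≈ 3.87 BM.

3.87 BM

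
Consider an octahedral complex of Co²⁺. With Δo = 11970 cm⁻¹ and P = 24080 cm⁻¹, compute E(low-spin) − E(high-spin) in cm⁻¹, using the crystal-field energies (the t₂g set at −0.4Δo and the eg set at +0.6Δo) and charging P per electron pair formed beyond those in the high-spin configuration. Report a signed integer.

12110

Co²⁺: group 9, so d-count = 9 − 2 = 7.
High-spin: t₂g⁵ eg², CFSE = -0.8Δo = -9576 cm⁻¹.
For low-spin the configuration is t₂g⁶ eg¹: orbital energy -1.8 × 11970 = -21546 cm⁻¹, and 1 additional pair relative to high-spin adds 24080 cm⁻¹, giving 2534 cm⁻¹.
The difference is 2534 − (-9576) = 12110 cm⁻¹, so high-spin lies lower.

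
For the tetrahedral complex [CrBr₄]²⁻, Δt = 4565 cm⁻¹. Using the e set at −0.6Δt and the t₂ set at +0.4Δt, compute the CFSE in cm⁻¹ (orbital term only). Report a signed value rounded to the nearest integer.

-1826

Each Br⁻ contributes -1; 4 × (-1) = -4. With overall charge -2, Cr is in the +2 oxidation state.
Cr²⁺: group 6, so d-count = 6 − 2 = 4.
Tetrahedral fields are weak (Δₜ ≈ 4/9 Δₒ), so electrons fill high-spin.
Configuration: e² t₂².
Orbital CFSE = 2(-0.6) + 2(0.4) = -0.4Δt = -0.4 × 4565 = -1826 cm⁻¹.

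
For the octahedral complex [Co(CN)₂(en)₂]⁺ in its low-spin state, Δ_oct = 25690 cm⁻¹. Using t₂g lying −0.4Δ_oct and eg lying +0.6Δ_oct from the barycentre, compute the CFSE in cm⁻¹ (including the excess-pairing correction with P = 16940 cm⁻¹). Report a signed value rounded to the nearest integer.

Ligand charges: 2×(-1) from CN⁻ and 2×(+0) from en sum to -2; with overall charge +1, Co is +3.
Co³⁺: group 9, so d-count = 9 − 3 = 6.
Configuration: t₂g⁶ eg⁰.
Orbital CFSE = 6(-0.4) + 0(0.6) = -2.4Δ_oct = -2.4 × 25690 = -61656 cm⁻¹.
Pairing penalty: 3 pairs vs 1 in the high-spin reference → 2 extra × P = 33880 cm⁻¹.
Overall CFSE = -61656 + 33880 = -27776 cm⁻¹.

-27776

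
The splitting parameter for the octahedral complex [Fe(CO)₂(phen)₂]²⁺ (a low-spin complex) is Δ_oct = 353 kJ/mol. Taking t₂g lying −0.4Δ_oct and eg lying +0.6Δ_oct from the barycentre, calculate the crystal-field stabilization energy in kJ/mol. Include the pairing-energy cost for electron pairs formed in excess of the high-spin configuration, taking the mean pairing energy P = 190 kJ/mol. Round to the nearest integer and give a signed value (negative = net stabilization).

Ligand charges: 2×(+0) from CO and 2×(+0) from phen sum to +0; with overall charge +2, Fe is +2.
Fe is in group 8, so Fe²⁺ is d⁶ (8 − 2 = 6).
The d⁶ electrons fill as t₂g⁶ eg⁰.
The orbital stabilization is -2.4Δ_oct = -2.4 × 353 = -847 kJ/mol.
Pairing penalty: 3 pairs vs 1 in the high-spin reference → 2 extra × P = 380 kJ/mol.
Overall CFSE = -847 + 380 = -467 kJ/mol.

-467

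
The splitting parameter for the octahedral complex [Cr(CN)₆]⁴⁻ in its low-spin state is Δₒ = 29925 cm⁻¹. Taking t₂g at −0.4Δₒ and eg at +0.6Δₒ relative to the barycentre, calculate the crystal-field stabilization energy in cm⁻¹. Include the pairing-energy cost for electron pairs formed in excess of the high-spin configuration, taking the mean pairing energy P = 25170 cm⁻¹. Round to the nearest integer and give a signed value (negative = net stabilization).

Each CN⁻ contributes -1; 6 × (-1) = -6. With overall charge -4, Cr is in the +2 oxidation state.
Cr is in group 6, so Cr²⁺ is d⁴ (6 − 2 = 4).
Configuration: t₂g⁴ eg⁰.
CFSE(orbital) = 4×(-0.4Δₒ) + 0×(0.6Δₒ) = -1.6Δₒ; with Δₒ = 29925 cm⁻¹ that is -47880 cm⁻¹.
Pairing penalty: 1 pair vs 0 in the high-spin reference → 1 extra × P = 25170 cm⁻¹.
Combining: -47880 + 25170 = -22710 cm⁻¹.

-22710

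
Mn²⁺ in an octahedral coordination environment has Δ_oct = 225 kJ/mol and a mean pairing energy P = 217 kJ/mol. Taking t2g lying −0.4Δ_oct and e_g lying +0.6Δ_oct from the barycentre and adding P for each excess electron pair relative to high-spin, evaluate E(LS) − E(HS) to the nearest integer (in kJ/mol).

Mn²⁺: group 7, so d-count = 7 − 2 = 5.
High-spin d⁵ fills as t2g^3 e_g^2 with CFSE 3(−0.4) + 2(+0.6) = 0.0Δ_oct = 0 kJ/mol.
Low-spin t2g^5 e_g^0 gives -2.0Δ_oct = -450 kJ/mol, but forming 2 extra pairs costs 2P = 434 kJ/mol, so E(LS) = -450 + 434 = -16 kJ/mol.
The difference is -16 − (0) = -16 kJ/mol, so low-spin lies lower.

-16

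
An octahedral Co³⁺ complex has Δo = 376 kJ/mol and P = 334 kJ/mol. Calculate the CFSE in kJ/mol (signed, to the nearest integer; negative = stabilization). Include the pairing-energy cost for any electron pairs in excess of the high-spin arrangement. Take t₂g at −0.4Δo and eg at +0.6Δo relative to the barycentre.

Co³⁺: group 9, so d-count = 9 − 3 = 6.
With Δo > P the complex is low-spin.
That gives t₂g⁶ eg⁰.
Orbital CFSE = -2.4Δo = -2.4 × 376 = -902 kJ/mol.
Excess pairs vs high-spin: 3 − 1 = 2; pairing cost = +668 kJ/mol.
Net CFSE = -902 + 668 = -234 kJ/mol.

-234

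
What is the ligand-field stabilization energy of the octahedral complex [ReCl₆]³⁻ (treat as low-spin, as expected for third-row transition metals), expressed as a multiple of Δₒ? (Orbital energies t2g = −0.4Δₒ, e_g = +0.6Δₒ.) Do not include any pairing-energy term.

Each Cl⁻ contributes -1; 6 × (-1) = -6. With overall charge -3, Re is in the +3 oxidation state.
Re³⁺: group 7, so d-count = 7 − 3 = 4.
Configuration: t2g^4 e_g^0.
CFSE = 4(-0.4Δₒ) + 0(0.6Δₒ) = -1.6Δₒ + 0.0Δₒ = -1.6Δₒ.

-1.6 Δₒ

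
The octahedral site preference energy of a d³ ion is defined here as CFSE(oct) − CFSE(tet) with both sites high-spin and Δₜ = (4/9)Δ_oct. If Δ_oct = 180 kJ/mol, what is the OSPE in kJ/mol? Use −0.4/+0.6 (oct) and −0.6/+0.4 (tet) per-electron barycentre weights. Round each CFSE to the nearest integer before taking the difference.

-152

Octahedral high-spin t₂g³ eg⁰: CFSE = -1.2 × 180 = -216 kJ/mol.
Tetrahedral e² t₂¹ gives -0.8Δₜ = -0.8 × (4/9) × 180 = -64 kJ/mol.
OSPE = CFSE(oct) − CFSE(tet) = -216 − (-64) = -152 kJ/mol.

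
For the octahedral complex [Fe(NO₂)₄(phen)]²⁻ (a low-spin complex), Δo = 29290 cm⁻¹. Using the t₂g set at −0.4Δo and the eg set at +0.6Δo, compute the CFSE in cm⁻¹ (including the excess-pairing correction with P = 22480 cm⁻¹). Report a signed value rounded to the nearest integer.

-25336

Ligand charges: 4×(-1) from NO₂⁻ and 1×(+0) from phen sum to -4; with overall charge -2, Fe is +2.
Fe²⁺: group 8, so d-count = 8 − 2 = 6.
Configuration: t₂g⁶ eg⁰.
Orbital CFSE = 6(-0.4) + 0(0.6) = -2.4Δo = -2.4 × 29290 = -70296 cm⁻¹.
High-spin d⁶ would be t₂g⁴ eg² with 1 pair; low-spin has 3, so 2 excess pairs cost +2P = +44960 cm⁻¹.
Combining: -70296 + 44960 = -25336 cm⁻¹.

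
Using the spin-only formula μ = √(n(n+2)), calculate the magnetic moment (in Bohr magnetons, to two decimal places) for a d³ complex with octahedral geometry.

3.87 Bohr magnetons

Configuration: t₂g³ eg⁰ → 3 unpaired electrons.
μ(spin-only) = √[3(3+2)] = √15 ≈ 3.87 Bohr magnetons.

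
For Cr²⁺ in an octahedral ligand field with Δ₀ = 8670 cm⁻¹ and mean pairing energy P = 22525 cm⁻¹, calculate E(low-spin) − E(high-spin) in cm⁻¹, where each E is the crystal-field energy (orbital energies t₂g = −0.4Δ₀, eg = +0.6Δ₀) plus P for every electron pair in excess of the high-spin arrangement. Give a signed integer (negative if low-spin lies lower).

Cr sits in group 6; removing 2 electrons leaves Cr²⁺ with 6 − 2 = 4 d electrons.
High-spin d⁴ fills as t₂g³ eg¹ with CFSE 3(−0.4) + 1(+0.6) = -0.6Δ₀ = -5202 cm⁻¹.
For low-spin the configuration is t₂g⁴ eg⁰: orbital energy -1.6 × 8670 = -13872 cm⁻¹, and 1 additional pair relative to high-spin adds 22525 cm⁻¹, giving 8653 cm⁻¹.
The difference is 8653 − (-5202) = 13855 cm⁻¹, so high-spin lies lower.

13855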